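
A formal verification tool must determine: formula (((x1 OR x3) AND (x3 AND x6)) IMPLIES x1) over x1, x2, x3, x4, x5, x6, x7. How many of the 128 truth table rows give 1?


Formula: (((x1 OR x3) AND (x3 AND x6)) IMPLIES x1) over 7 vars (128 rows)
Evaluate each row (x1, x2, x3, x4, x5, x6, x7 as bits, MSB first):
  row 0 [0000000]: (((0 OR 0) AND (0 AND 0)) IMPLIES 0) -> 1
  row 1 [0000001]: (((0 OR 0) AND (0 AND 0)) IMPLIES 0) -> 1
  row 2 [0000010]: (((0 OR 0) AND (0 AND 1)) IMPLIES 0) -> 1
  row 3 [0000011]: (((0 OR 0) AND (0 AND 1)) IMPLIES 0) -> 1
  row 4 [0000100]: (((0 OR 0) AND (0 AND 0)) IMPLIES 0) -> 1
  (every remaining row is evaluated the same way; all 128 results are listed next)
Full result column, 8 rows per line (x1,x2,x3,x4 fixed per line; x5,x6,x7 runs 000..111 left to right):
  rows 0-7 [x1,x2,x3,x4=0000]: 11111111  (ones: 8)
  rows 8-15 [x1,x2,x3,x4=0001]: 11111111  (ones: 8)
  rows 16-23 [x1,x2,x3,x4=0010]: 11001100  (ones: 4)
  rows 24-31 [x1,x2,x3,x4=0011]: 11001100  (ones: 4)
  rows 32-39 [x1,x2,x3,x4=0100]: 11111111  (ones: 8)
  rows 40-47 [x1,x2,x3,x4=0101]: 11111111  (ones: 8)
  rows 48-55 [x1,x2,x3,x4=0110]: 11001100  (ones: 4)
  rows 56-63 [x1,x2,x3,x4=0111]: 11001100  (ones: 4)
  rows 64-71 [x1,x2,x3,x4=1000]: 11111111  (ones: 8)
  rows 72-79 [x1,x2,x3,x4=1001]: 11111111  (ones: 8)
  rows 80-87 [x1,x2,x3,x4=1010]: 11111111  (ones: 8)
  rows 88-95 [x1,x2,x3,x4=1011]: 11111111  (ones: 8)
  rows 96-103 [x1,x2,x3,x4=1100]: 11111111  (ones: 8)
  rows 104-111 [x1,x2,x3,x4=1101]: 11111111  (ones: 8)
  rows 112-119 [x1,x2,x3,x4=1110]: 11111111  (ones: 8)
  rows 120-127 [x1,x2,x3,x4=1111]: 11111111  (ones: 8)
Count of 1-rows = 8+8+4+4+8+8+4+4+8+8+8+8+8+8+8+8 = 112

112


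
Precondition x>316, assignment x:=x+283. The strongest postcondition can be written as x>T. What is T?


Formula: sp(P, x:=E) = exists old_x. (x = E[old_x/x]) AND P[old_x/x] (old_x is the value of x before the assignment; eliminate old_x by solving x = E[old_x/x] for old_x)
Step 1: Precondition P: x>316, i.e. old_x > 316
Step 2: Assignment gives x = old_x + 283, so old_x = x - 283
Step 3: Substitute into P: x - 283 > 316
Step 4: Simplify: x > 316+283 = 599

599


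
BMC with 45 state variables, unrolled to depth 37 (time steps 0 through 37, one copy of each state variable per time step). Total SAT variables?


BMC unrolls to depth k, creating one copy of each state var for steps 0..k.
Step count = 37 + 1 = 38 (steps 0 through 37)
Vars per step = 45
Total = 45 * 38 = 1710

1710


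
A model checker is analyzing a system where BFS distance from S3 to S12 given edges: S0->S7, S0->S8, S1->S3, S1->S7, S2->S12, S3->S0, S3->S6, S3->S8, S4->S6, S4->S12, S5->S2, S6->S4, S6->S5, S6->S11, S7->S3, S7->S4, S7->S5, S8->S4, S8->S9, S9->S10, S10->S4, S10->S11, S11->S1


BFS layer-by-layer from S3:
  dist 0: {S3}
  dist 1: {S0, S6, S8}
  dist 2: {S4, S5, S7, S9, S11}
  dist 3: {S1, S2, S10, S12}
  -> S12 reached at distance 3
Shortest path length = 3

3


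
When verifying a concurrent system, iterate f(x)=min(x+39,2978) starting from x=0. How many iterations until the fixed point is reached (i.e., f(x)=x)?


Step 1: x=0, cap=2978, increment=39
Step 2: x grows by 39 each step until capped at 2978; fixed point is x=2978
Step 3: iterations = ceil(2978/39) = 77

77


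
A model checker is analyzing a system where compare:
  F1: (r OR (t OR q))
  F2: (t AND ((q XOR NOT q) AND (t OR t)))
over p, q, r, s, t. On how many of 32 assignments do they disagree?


F1 = (r OR (t OR q))
F2 = (t AND ((q XOR NOT q) AND (t OR t)))
Evaluate both on each of 32 rows (bits = p,q,r,s,t):
  row 0 [00000]: F1=0 F2=0 -> 0
  row 1 [00001]: F1=1 F2=1 -> 0
  row 2 [00010]: F1=0 F2=0 -> 0
  row 3 [00011]: F1=1 F2=1 -> 0
  row 4 [00100]: F1=1 F2=0 (differ) -> 1
  row 5 [00101]: F1=1 F2=1 -> 0
  row 6 [00110]: F1=1 F2=0 (differ) -> 1
  row 7 [00111]: F1=1 F2=1 -> 0
  row 8 [01000]: F1=1 F2=0 (differ) -> 1
  row 9 [01001]: F1=1 F2=1 -> 0
  row 10 [01010]: F1=1 F2=0 (differ) -> 1
  row 11 [01011]: F1=1 F2=1 -> 0
  row 12 [01100]: F1=1 F2=0 (differ) -> 1
  row 13 [01101]: F1=1 F2=1 -> 0
  row 14 [01110]: F1=1 F2=0 (differ) -> 1
  row 15 [01111]: F1=1 F2=1 -> 0
  row 16 [10000]: F1=0 F2=0 -> 0
  row 17 [10001]: F1=1 F2=1 -> 0
  row 18 [10010]: F1=0 F2=0 -> 0
  row 19 [10011]: F1=1 F2=1 -> 0
  row 20 [10100]: F1=1 F2=0 (differ) -> 1
  row 21 [10101]: F1=1 F2=1 -> 0
  row 22 [10110]: F1=1 F2=0 (differ) -> 1
  row 23 [10111]: F1=1 F2=1 -> 0
  row 24 [11000]: F1=1 F2=0 (differ) -> 1
  row 25 [11001]: F1=1 F2=1 -> 0
  row 26 [11010]: F1=1 F2=0 (differ) -> 1
  row 27 [11011]: F1=1 F2=1 -> 0
  row 28 [11100]: F1=1 F2=0 (differ) -> 1
  row 29 [11101]: F1=1 F2=1 -> 0
  row 30 [11110]: F1=1 F2=0 (differ) -> 1
  row 31 [11111]: F1=1 F2=1 -> 0
Full result column, 8 rows per line (p,q fixed per line; r,s,t runs 000..111 left to right):
  rows 0-7 [p,q=00]: 00001010  (ones: 2)
  rows 8-15 [p,q=01]: 10101010  (ones: 4)
  rows 16-23 [p,q=10]: 00001010  (ones: 2)
  rows 24-31 [p,q=11]: 10101010  (ones: 4)
Disagreements = 2+4+2+4 = 12

12


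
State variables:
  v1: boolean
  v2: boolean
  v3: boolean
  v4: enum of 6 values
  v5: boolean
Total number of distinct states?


State space = product of domain sizes of all variables.
Domain sizes:
  v1 (boolean): 2
  v2 (boolean): 2
  v3 (boolean): 2
  v4 (enum of 6 values): 6
  v5 (boolean): 2
Product = 2 * 2 * 2 * 6 * 2 = 96

96


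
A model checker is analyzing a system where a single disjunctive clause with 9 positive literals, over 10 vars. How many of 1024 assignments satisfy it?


Step 1: Total=2^10=1024
Step 2: Unsat when all 9 false: 2^1=2
Step 3: Sat=1024-2=1022

1022


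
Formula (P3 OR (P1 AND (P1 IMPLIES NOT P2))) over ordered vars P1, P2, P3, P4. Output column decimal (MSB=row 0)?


Formula: (P3 OR (P1 AND (P1 IMPLIES NOT P2))) over P1, P2, P3, P4 (16 rows)
Evaluate each row (bits = P1,P2,P3,P4, MSB first):
  row 0 [0000]: (0 OR (0 AND (0 IMPLIES NOT 0))) -> 0
  row 1 [0001]: (0 OR (0 AND (0 IMPLIES NOT 0))) -> 0
  row 2 [0010]: (1 OR (0 AND (0 IMPLIES NOT 0))) -> 1
  row 3 [0011]: (1 OR (0 AND (0 IMPLIES NOT 0))) -> 1
  row 4 [0100]: (0 OR (0 AND (0 IMPLIES NOT 1))) -> 0
  row 5 [0101]: (0 OR (0 AND (0 IMPLIES NOT 1))) -> 0
  row 6 [0110]: (1 OR (0 AND (0 IMPLIES NOT 1))) -> 1
  row 7 [0111]: (1 OR (0 AND (0 IMPLIES NOT 1))) -> 1
  row 8 [1000]: (0 OR (1 AND (1 IMPLIES NOT 0))) -> 1
  row 9 [1001]: (0 OR (1 AND (1 IMPLIES NOT 0))) -> 1
  row 10 [1010]: (1 OR (1 AND (1 IMPLIES NOT 0))) -> 1
  row 11 [1011]: (1 OR (1 AND (1 IMPLIES NOT 0))) -> 1
  row 12 [1100]: (0 OR (1 AND (1 IMPLIES NOT 1))) -> 0
  row 13 [1101]: (0 OR (1 AND (1 IMPLIES NOT 1))) -> 0
  row 14 [1110]: (1 OR (1 AND (1 IMPLIES NOT 1))) -> 1
  row 15 [1111]: (1 OR (1 AND (1 IMPLIES NOT 1))) -> 1
Full result column, 4 rows per line (P1,P2 fixed per line; P3,P4 runs 00..11 left to right):
  rows 0-3 [P1,P2=00]: 0011  = hex 3
  rows 4-7 [P1,P2=01]: 0011  = hex 3
  rows 8-11 [P1,P2=10]: 1111  = hex F
  rows 12-15 [P1,P2=11]: 0011  = hex 3
Output column (row 0 .. row 15) = 0011001111110011
Output column grouped in 4s = 0011 0011 1111 0011 = 0x33F3
Convert to decimal digit by digit (value = value*16 + digit):
  3 -> 3
  3*16 + 3 = 51
  51*16 + 15 (F) = 831
  831*16 + 3 = 13299
Decimal = 13299

13299


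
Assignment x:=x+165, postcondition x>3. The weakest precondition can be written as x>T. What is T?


Formula: wp(x:=E, P) = P[E/x] (substitute E for x in postcondition)
Step 1: Postcondition: x>3
Step 2: Substitute x+165 for x: x+165>3
Step 3: Solve for x: x > 3-165 = -162

-162


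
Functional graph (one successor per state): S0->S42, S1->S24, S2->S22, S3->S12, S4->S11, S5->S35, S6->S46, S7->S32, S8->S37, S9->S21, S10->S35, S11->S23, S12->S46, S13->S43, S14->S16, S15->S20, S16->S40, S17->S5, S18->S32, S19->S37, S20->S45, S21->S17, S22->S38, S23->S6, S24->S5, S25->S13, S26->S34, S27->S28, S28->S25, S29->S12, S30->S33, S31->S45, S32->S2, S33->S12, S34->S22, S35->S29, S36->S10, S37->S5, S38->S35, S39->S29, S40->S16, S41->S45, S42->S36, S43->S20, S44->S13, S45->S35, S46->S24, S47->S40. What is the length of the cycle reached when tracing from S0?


Trace from S0 until a state repeats:
  S0 -> S42 -> S36 -> S10 -> S35 -> S29 -> S12 -> S46 -> S24 -> S5 -> S35
S35 first seen at step 4, revisited at step 10.
Cycle length = 10 - 4 = 6

6


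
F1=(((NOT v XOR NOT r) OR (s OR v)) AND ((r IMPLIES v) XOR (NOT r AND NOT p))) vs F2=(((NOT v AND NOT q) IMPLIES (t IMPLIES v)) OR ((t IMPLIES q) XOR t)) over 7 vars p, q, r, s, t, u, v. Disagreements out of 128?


F1 = (((NOT v XOR NOT r) OR (s OR v)) AND ((r IMPLIES v) XOR (NOT r AND NOT p)))
F2 = (((NOT v AND NOT q) IMPLIES (t IMPLIES v)) OR ((t IMPLIES q) XOR t))
Evaluate both on each of 128 rows (bits = p,q,r,s,t,u,v):
  row 0 [0000000]: F1=0 F2=1 (differ) -> 1
  row 1 [0000001]: F1=0 F2=1 (differ) -> 1
  row 2 [0000010]: F1=0 F2=1 (differ) -> 1
  row 3 [0000011]: F1=0 F2=1 (differ) -> 1
  row 4 [0000100]: F1=0 F2=1 (differ) -> 1
  (every remaining row is evaluated the same way; all 128 results are listed next)
Full result column, 8 rows per line (p,q,r,s fixed per line; t,u,v runs 000..111 left to right):
  rows 0-7 [p,q,r,s=0000]: 11111111  (ones: 8)
  rows 8-15 [p,q,r,s=0001]: 11111111  (ones: 8)
  rows 16-23 [p,q,r,s=0010]: 10101010  (ones: 4)
  rows 24-31 [p,q,r,s=0011]: 10101010  (ones: 4)
  rows 32-39 [p,q,r,s=0100]: 11111111  (ones: 8)
  rows 40-47 [p,q,r,s=0101]: 11111111  (ones: 8)
  rows 48-55 [p,q,r,s=0110]: 10101010  (ones: 4)
  rows 56-63 [p,q,r,s=0111]: 10101010  (ones: 4)
  rows 64-71 [p,q,r,s=1000]: 10101010  (ones: 4)
  rows 72-79 [p,q,r,s=1001]: 00000000  (ones: 0)
  rows 80-87 [p,q,r,s=1010]: 10101010  (ones: 4)
  rows 88-95 [p,q,r,s=1011]: 10101010  (ones: 4)
  rows 96-103 [p,q,r,s=1100]: 10101010  (ones: 4)
  rows 104-111 [p,q,r,s=1101]: 00000000  (ones: 0)
  rows 112-119 [p,q,r,s=1110]: 10101010  (ones: 4)
  rows 120-127 [p,q,r,s=1111]: 10101010  (ones: 4)
Disagreements = 8+8+4+4+8+8+4+4+4+0+4+4+4+0+4+4 = 72

72


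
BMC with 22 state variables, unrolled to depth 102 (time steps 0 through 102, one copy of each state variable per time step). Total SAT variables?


BMC unrolls to depth k, creating one copy of each state var for steps 0..k.
Step count = 102 + 1 = 103 (steps 0 through 102)
Vars per step = 22
Total = 22 * 103 = 2266

2266


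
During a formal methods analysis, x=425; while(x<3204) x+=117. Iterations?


Step 1: x goes from 425 toward 3204 by 117; the body runs while x<3204, so iterations = ceil((bound-start)/step)
Step 2: Distance=2779
Step 3: ceil(2779/117)=24

24


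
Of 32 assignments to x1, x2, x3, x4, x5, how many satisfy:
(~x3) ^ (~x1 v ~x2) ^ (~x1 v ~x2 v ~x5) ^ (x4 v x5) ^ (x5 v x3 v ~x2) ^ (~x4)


CNF with 6 clauses over 5 vars (32 assignments).
An assignment satisfies CNF iff every clause has >=1 true literal.
Check each row (bits = x1,x2,x3,x4,x5; clause T/F shown):
  row 0 [00000]: clauses=TTTFTT -> 0
  row 1 [00001]: clauses=TTTTTT -> 1
  row 2 [00010]: clauses=TTTTTF -> 0
  row 3 [00011]: clauses=TTTTTF -> 0
  row 4 [00100]: clauses=FTTFTT -> 0
  row 5 [00101]: clauses=FTTTTT -> 0
  row 6 [00110]: clauses=FTTTTF -> 0
  row 7 [00111]: clauses=FTTTTF -> 0
  row 8 [01000]: clauses=TTTFFT -> 0
  row 9 [01001]: clauses=TTTTTT -> 1
  row 10 [01010]: clauses=TTTTFF -> 0
  row 11 [01011]: clauses=TTTTTF -> 0
  row 12 [01100]: clauses=FTTFTT -> 0
  row 13 [01101]: clauses=FTTTTT -> 0
  row 14 [01110]: clauses=FTTTTF -> 0
  row 15 [01111]: clauses=FTTTTF -> 0
  row 16 [10000]: clauses=TTTFTT -> 0
  row 17 [10001]: clauses=TTTTTT -> 1
  row 18 [10010]: clauses=TTTTTF -> 0
  row 19 [10011]: clauses=TTTTTF -> 0
  row 20 [10100]: clauses=FTTFTT -> 0
  row 21 [10101]: clauses=FTTTTT -> 0
  row 22 [10110]: clauses=FTTTTF -> 0
  row 23 [10111]: clauses=FTTTTF -> 0
  row 24 [11000]: clauses=TFTFFT -> 0
  row 25 [11001]: clauses=TFFTTT -> 0
  row 26 [11010]: clauses=TFTTFF -> 0
  row 27 [11011]: clauses=TFFTTF -> 0
  row 28 [11100]: clauses=FFTFTT -> 0
  row 29 [11101]: clauses=FFFTTT -> 0
  row 30 [11110]: clauses=FFTTTF -> 0
  row 31 [11111]: clauses=FFFTTF -> 0
Full result column, 8 rows per line (x1,x2 fixed per line; x3,x4,x5 runs 000..111 left to right):
  rows 0-7 [x1,x2=00]: 01000000  (ones: 1)
  rows 8-15 [x1,x2=01]: 01000000  (ones: 1)
  rows 16-23 [x1,x2=10]: 01000000  (ones: 1)
  rows 24-31 [x1,x2=11]: 00000000  (ones: 0)
Satisfying assignments = 1+1+1+0 = 3

3


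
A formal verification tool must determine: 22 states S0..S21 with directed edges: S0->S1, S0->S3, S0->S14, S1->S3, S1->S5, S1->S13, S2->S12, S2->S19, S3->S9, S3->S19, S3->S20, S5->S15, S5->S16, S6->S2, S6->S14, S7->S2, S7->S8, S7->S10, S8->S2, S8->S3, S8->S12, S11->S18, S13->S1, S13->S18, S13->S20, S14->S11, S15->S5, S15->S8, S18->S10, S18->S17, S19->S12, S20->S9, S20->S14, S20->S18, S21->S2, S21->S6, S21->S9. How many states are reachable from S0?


BFS from S0:
  layer 0: {S0}
  layer 1: {S1, S3, S14}
  layer 2: {S5, S9, S11, S13, S19, S20}
  layer 3: {S12, S15, S16, S18}
  layer 4: {S8, S10, S17}
  layer 5: {S2}
Reachable set: {S0, S1, S2, S3, S5, S8, S9, S10, S11, S12, S13, S14, S15, S16, S17, S18, S19, S20}
Count = 18

18


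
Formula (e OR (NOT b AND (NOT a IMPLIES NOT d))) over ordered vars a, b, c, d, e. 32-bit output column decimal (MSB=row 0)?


Formula: (e OR (NOT b AND (NOT a IMPLIES NOT d))) over a, b, c, d, e (32 rows)
Evaluate each row (bits = a,b,c,d,e, MSB first):
  row 0 [00000]: (0 OR (NOT 0 AND (NOT 0 IMPLIES NOT 0))) -> 1
  row 1 [00001]: (1 OR (NOT 0 AND (NOT 0 IMPLIES NOT 0))) -> 1
  row 2 [00010]: (0 OR (NOT 0 AND (NOT 0 IMPLIES NOT 1))) -> 0
  row 3 [00011]: (1 OR (NOT 0 AND (NOT 0 IMPLIES NOT 1))) -> 1
  row 4 [00100]: (0 OR (NOT 0 AND (NOT 0 IMPLIES NOT 0))) -> 1
  row 5 [00101]: (1 OR (NOT 0 AND (NOT 0 IMPLIES NOT 0))) -> 1
  row 6 [00110]: (0 OR (NOT 0 AND (NOT 0 IMPLIES NOT 1))) -> 0
  row 7 [00111]: (1 OR (NOT 0 AND (NOT 0 IMPLIES NOT 1))) -> 1
  row 8 [01000]: (0 OR (NOT 1 AND (NOT 0 IMPLIES NOT 0))) -> 0
  row 9 [01001]: (1 OR (NOT 1 AND (NOT 0 IMPLIES NOT 0))) -> 1
  row 10 [01010]: (0 OR (NOT 1 AND (NOT 0 IMPLIES NOT 1))) -> 0
  row 11 [01011]: (1 OR (NOT 1 AND (NOT 0 IMPLIES NOT 1))) -> 1
  row 12 [01100]: (0 OR (NOT 1 AND (NOT 0 IMPLIES NOT 0))) -> 0
  row 13 [01101]: (1 OR (NOT 1 AND (NOT 0 IMPLIES NOT 0))) -> 1
  row 14 [01110]: (0 OR (NOT 1 AND (NOT 0 IMPLIES NOT 1))) -> 0
  row 15 [01111]: (1 OR (NOT 1 AND (NOT 0 IMPLIES NOT 1))) -> 1
  row 16 [10000]: (0 OR (NOT 0 AND (NOT 1 IMPLIES NOT 0))) -> 1
  row 17 [10001]: (1 OR (NOT 0 AND (NOT 1 IMPLIES NOT 0))) -> 1
  row 18 [10010]: (0 OR (NOT 0 AND (NOT 1 IMPLIES NOT 1))) -> 1
  row 19 [10011]: (1 OR (NOT 0 AND (NOT 1 IMPLIES NOT 1))) -> 1
  row 20 [10100]: (0 OR (NOT 0 AND (NOT 1 IMPLIES NOT 0))) -> 1
  row 21 [10101]: (1 OR (NOT 0 AND (NOT 1 IMPLIES NOT 0))) -> 1
  row 22 [10110]: (0 OR (NOT 0 AND (NOT 1 IMPLIES NOT 1))) -> 1
  row 23 [10111]: (1 OR (NOT 0 AND (NOT 1 IMPLIES NOT 1))) -> 1
  row 24 [11000]: (0 OR (NOT 1 AND (NOT 1 IMPLIES NOT 0))) -> 0
  row 25 [11001]: (1 OR (NOT 1 AND (NOT 1 IMPLIES NOT 0))) -> 1
  row 26 [11010]: (0 OR (NOT 1 AND (NOT 1 IMPLIES NOT 1))) -> 0
  row 27 [11011]: (1 OR (NOT 1 AND (NOT 1 IMPLIES NOT 1))) -> 1
  row 28 [11100]: (0 OR (NOT 1 AND (NOT 1 IMPLIES NOT 0))) -> 0
  row 29 [11101]: (1 OR (NOT 1 AND (NOT 1 IMPLIES NOT 0))) -> 1
  row 30 [11110]: (0 OR (NOT 1 AND (NOT 1 IMPLIES NOT 1))) -> 0
  row 31 [11111]: (1 OR (NOT 1 AND (NOT 1 IMPLIES NOT 1))) -> 1
Full result column, 4 rows per line (a,b,c fixed per line; d,e runs 00..11 left to right):
  rows 0-3 [a,b,c=000]: 1101  = hex D
  rows 4-7 [a,b,c=001]: 1101  = hex D
  rows 8-11 [a,b,c=010]: 0101  = hex 5
  rows 12-15 [a,b,c=011]: 0101  = hex 5
  rows 16-19 [a,b,c=100]: 1111  = hex F
  rows 20-23 [a,b,c=101]: 1111  = hex F
  rows 24-27 [a,b,c=110]: 0101  = hex 5
  rows 28-31 [a,b,c=111]: 0101  = hex 5
Output column (row 0 .. row 31) = 11011101010101011111111101010101
Output column grouped in 4s = 1101 1101 0101 0101 1111 1111 0101 0101 = 0xDD55FF55
Convert to decimal digit by digit (value = value*16 + digit):
  D -> 13
  13*16 + 13 (D) = 221
  221*16 + 5 = 3541
  3541*16 + 5 = 56661
  56661*16 + 15 (F) = 906591
  906591*16 + 15 (F) = 14505471
  14505471*16 + 5 = 232087541
  232087541*16 + 5 = 3713400661
Decimal = 3713400661

3713400661


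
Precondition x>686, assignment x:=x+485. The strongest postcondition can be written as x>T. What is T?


Formula: sp(P, x:=E) = exists old_x. (x = E[old_x/x]) AND P[old_x/x] (old_x is the value of x before the assignment; eliminate old_x by solving x = E[old_x/x] for old_x)
Step 1: Precondition P: x>686, i.e. old_x > 686
Step 2: Assignment gives x = old_x + 485, so old_x = x - 485
Step 3: Substitute into P: x - 485 > 686
Step 4: Simplify: x > 686+485 = 1171

1171


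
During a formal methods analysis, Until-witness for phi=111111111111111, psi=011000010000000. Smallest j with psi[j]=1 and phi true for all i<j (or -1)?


(phi U psi) at 0: need smallest j with psi[j]=1 and phi[i]=1 for all i in [0,j).
Scan from step 0:
  step 0: phi=1, psi=0 -> continue
  step 1: psi=1 and phi held for [0,1) -> witness found
Witness step = 1

1


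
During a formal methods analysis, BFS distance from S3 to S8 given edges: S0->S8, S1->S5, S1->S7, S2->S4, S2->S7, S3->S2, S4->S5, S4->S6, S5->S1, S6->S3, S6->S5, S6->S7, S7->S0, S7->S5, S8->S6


BFS layer-by-layer from S3:
  dist 0: {S3}
  dist 1: {S2}
  dist 2: {S4, S7}
  dist 3: {S0, S5, S6}
  dist 4: {S1, S8}
  -> S8 reached at distance 4
Shortest path length = 4

4


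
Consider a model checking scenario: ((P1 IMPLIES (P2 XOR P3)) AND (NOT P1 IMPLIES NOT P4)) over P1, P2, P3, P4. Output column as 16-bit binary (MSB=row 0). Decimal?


Formula: ((P1 IMPLIES (P2 XOR P3)) AND (NOT P1 IMPLIES NOT P4)) over P1, P2, P3, P4 (16 rows)
Evaluate each row (bits = P1,P2,P3,P4, MSB first):
  row 0 [0000]: ((0 IMPLIES (0 XOR 0)) AND (NOT 0 IMPLIES NOT 0)) -> 1
  row 1 [0001]: ((0 IMPLIES (0 XOR 0)) AND (NOT 0 IMPLIES NOT 1)) -> 0
  row 2 [0010]: ((0 IMPLIES (0 XOR 1)) AND (NOT 0 IMPLIES NOT 0)) -> 1
  row 3 [0011]: ((0 IMPLIES (0 XOR 1)) AND (NOT 0 IMPLIES NOT 1)) -> 0
  row 4 [0100]: ((0 IMPLIES (1 XOR 0)) AND (NOT 0 IMPLIES NOT 0)) -> 1
  row 5 [0101]: ((0 IMPLIES (1 XOR 0)) AND (NOT 0 IMPLIES NOT 1)) -> 0
  row 6 [0110]: ((0 IMPLIES (1 XOR 1)) AND (NOT 0 IMPLIES NOT 0)) -> 1
  row 7 [0111]: ((0 IMPLIES (1 XOR 1)) AND (NOT 0 IMPLIES NOT 1)) -> 0
  row 8 [1000]: ((1 IMPLIES (0 XOR 0)) AND (NOT 1 IMPLIES NOT 0)) -> 0
  row 9 [1001]: ((1 IMPLIES (0 XOR 0)) AND (NOT 1 IMPLIES NOT 1)) -> 0
  row 10 [1010]: ((1 IMPLIES (0 XOR 1)) AND (NOT 1 IMPLIES NOT 0)) -> 1
  row 11 [1011]: ((1 IMPLIES (0 XOR 1)) AND (NOT 1 IMPLIES NOT 1)) -> 1
  row 12 [1100]: ((1 IMPLIES (1 XOR 0)) AND (NOT 1 IMPLIES NOT 0)) -> 1
  row 13 [1101]: ((1 IMPLIES (1 XOR 0)) AND (NOT 1 IMPLIES NOT 1)) -> 1
  row 14 [1110]: ((1 IMPLIES (1 XOR 1)) AND (NOT 1 IMPLIES NOT 0)) -> 0
  row 15 [1111]: ((1 IMPLIES (1 XOR 1)) AND (NOT 1 IMPLIES NOT 1)) -> 0
Full result column, 4 rows per line (P1,P2 fixed per line; P3,P4 runs 00..11 left to right):
  rows 0-3 [P1,P2=00]: 1010  = hex A
  rows 4-7 [P1,P2=01]: 1010  = hex A
  rows 8-11 [P1,P2=10]: 0011  = hex 3
  rows 12-15 [P1,P2=11]: 1100  = hex C
Output column (row 0 .. row 15) = 1010101000111100
Output column grouped in 4s = 1010 1010 0011 1100 = 0xAA3C
Convert to decimal digit by digit (value = value*16 + digit):
  A -> 10
  10*16 + 10 (A) = 170
  170*16 + 3 = 2723
  2723*16 + 12 (C) = 43580
Decimal = 43580

43580


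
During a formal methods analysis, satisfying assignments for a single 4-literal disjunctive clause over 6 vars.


Step 1: Total=2^6=64
Step 2: Unsat when all 4 false: 2^2=4
Step 3: Sat=64-4=60

60


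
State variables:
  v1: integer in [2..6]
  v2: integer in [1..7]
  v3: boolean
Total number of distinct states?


State space = product of domain sizes of all variables.
Domain sizes:
  v1 (integer in [2..6]): 5
  v2 (integer in [1..7]): 7
  v3 (boolean): 2
Product = 5 * 7 * 2 = 70

70


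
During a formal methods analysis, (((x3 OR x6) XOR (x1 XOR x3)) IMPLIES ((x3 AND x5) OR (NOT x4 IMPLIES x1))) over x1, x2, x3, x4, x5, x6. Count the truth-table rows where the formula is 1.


Formula: (((x3 OR x6) XOR (x1 XOR x3)) IMPLIES ((x3 AND x5) OR (NOT x4 IMPLIES x1))) over 6 vars (64 rows)
Evaluate each row (x1, x2, x3, x4, x5, x6 as bits, MSB first):
  row 0 [000000]: (((0 OR 0) XOR (0 XOR 0)) IMPLIES ((0 AND 0) OR (NOT 0 IMPLIES 0))) -> 1
  row 1 [000001]: (((0 OR 1) XOR (0 XOR 0)) IMPLIES ((0 AND 0) OR (NOT 0 IMPLIES 0))) -> 0
  row 2 [000010]: (((0 OR 0) XOR (0 XOR 0)) IMPLIES ((0 AND 1) OR (NOT 0 IMPLIES 0))) -> 1
  row 3 [000011]: (((0 OR 1) XOR (0 XOR 0)) IMPLIES ((0 AND 1) OR (NOT 0 IMPLIES 0))) -> 0
  row 4 [000100]: (((0 OR 0) XOR (0 XOR 0)) IMPLIES ((0 AND 0) OR (NOT 1 IMPLIES 0))) -> 1
  (every remaining row is evaluated the same way; all 64 results are listed next)
Full result column, 8 rows per line (x1,x2,x3 fixed per line; x4,x5,x6 runs 000..111 left to right):
  rows 0-7 [x1,x2,x3=000]: 10101111  (ones: 6)
  rows 8-15 [x1,x2,x3=001]: 11111111  (ones: 8)
  rows 16-23 [x1,x2,x3=010]: 10101111  (ones: 6)
  rows 24-31 [x1,x2,x3=011]: 11111111  (ones: 8)
  rows 32-39 [x1,x2,x3=100]: 11111111  (ones: 8)
  rows 40-47 [x1,x2,x3=101]: 11111111  (ones: 8)
  rows 48-55 [x1,x2,x3=110]: 11111111  (ones: 8)
  rows 56-63 [x1,x2,x3=111]: 11111111  (ones: 8)
Count of 1-rows = 6+8+6+8+8+8+8+8 = 60

60


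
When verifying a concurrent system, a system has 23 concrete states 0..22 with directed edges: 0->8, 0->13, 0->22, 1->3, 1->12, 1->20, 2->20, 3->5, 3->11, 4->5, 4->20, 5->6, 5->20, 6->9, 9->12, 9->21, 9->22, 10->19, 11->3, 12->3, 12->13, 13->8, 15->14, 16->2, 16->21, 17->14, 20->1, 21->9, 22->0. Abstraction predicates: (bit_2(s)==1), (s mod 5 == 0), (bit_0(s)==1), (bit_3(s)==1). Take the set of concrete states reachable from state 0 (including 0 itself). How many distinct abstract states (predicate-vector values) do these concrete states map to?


BFS from 0:
Concrete reachable: {0, 8, 13, 22}
Abstract via predicates (bit_2(s)==1), (s mod 5 == 0), (bit_0(s)==1), (bit_3(s)==1):
  (0,0,0,1) <- {8}
  (0,1,0,0) <- {0}
  (1,0,0,0) <- {22}
  (1,0,1,1) <- {13}
Distinct abstract states = 4

4


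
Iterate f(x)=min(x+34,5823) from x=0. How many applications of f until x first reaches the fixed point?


Step 1: x=0, cap=5823, increment=34
Step 2: x grows by 34 each step until capped at 5823; fixed point is x=5823
Step 3: iterations = ceil(5823/34) = 172

172


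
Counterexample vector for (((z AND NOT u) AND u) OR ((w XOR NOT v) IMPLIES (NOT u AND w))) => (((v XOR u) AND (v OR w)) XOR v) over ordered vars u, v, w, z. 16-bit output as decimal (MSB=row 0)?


F1 = (((z AND NOT u) AND u) OR ((w XOR NOT v) IMPLIES (NOT u AND w)))
F2 = (((v XOR u) AND (v OR w)) XOR v)
Counterexample to F1=>F2 is where F1=1 and F2=0.
Evaluate each row (bits = u,v,w,z, MSB first):
  row 0 [0000]: F1=0 F2=0 -> F1&~F2 -> 0
  row 1 [0001]: F1=0 F2=0 -> F1&~F2 -> 0
  row 2 [0010]: F1=1 F2=0 -> F1&~F2 -> 1
  row 3 [0011]: F1=1 F2=0 -> F1&~F2 -> 1
  row 4 [0100]: F1=1 F2=0 -> F1&~F2 -> 1
  row 5 [0101]: F1=1 F2=0 -> F1&~F2 -> 1
  row 6 [0110]: F1=1 F2=0 -> F1&~F2 -> 1
  row 7 [0111]: F1=1 F2=0 -> F1&~F2 -> 1
  row 8 [1000]: F1=0 F2=0 -> F1&~F2 -> 0
  row 9 [1001]: F1=0 F2=0 -> F1&~F2 -> 0
  row 10 [1010]: F1=1 F2=1 -> F1&~F2 -> 0
  row 11 [1011]: F1=1 F2=1 -> F1&~F2 -> 0
  row 12 [1100]: F1=1 F2=1 -> F1&~F2 -> 0
  row 13 [1101]: F1=1 F2=1 -> F1&~F2 -> 0
  row 14 [1110]: F1=0 F2=1 -> F1&~F2 -> 0
  row 15 [1111]: F1=0 F2=1 -> F1&~F2 -> 0
Full result column, 4 rows per line (u,v fixed per line; w,z runs 00..11 left to right):
  rows 0-3 [u,v=00]: 0011  = hex 3
  rows 4-7 [u,v=01]: 1111  = hex F
  rows 8-11 [u,v=10]: 0000  = hex 0
  rows 12-15 [u,v=11]: 0000  = hex 0
Counterexample vector (row 0 .. row 15) = 0011111100000000
Output column grouped in 4s = 0011 1111 0000 0000 = 0x3F00
Convert to decimal digit by digit (value = value*16 + digit):
  3 -> 3
  3*16 + 15 (F) = 63
  63*16 + 0 = 1008
  1008*16 + 0 = 16128
Decimal = 16128

16128


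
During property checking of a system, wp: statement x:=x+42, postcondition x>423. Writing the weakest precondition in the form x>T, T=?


Formula: wp(x:=E, P) = P[E/x] (substitute E for x in postcondition)
Step 1: Postcondition: x>423
Step 2: Substitute x+42 for x: x+42>423
Step 3: Solve for x: x > 423-42 = 381

381


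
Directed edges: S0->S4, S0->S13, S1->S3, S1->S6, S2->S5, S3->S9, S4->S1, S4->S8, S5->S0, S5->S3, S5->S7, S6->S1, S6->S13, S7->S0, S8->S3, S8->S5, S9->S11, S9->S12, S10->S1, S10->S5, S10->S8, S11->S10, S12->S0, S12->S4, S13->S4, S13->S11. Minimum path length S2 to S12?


BFS layer-by-layer from S2:
  dist 0: {S2}
  dist 1: {S5}
  dist 2: {S0, S3, S7}
  dist 3: {S4, S9, S13}
  dist 4: {S1, S8, S11, S12}
  -> S12 reached at distance 4
Shortest path length = 4

4


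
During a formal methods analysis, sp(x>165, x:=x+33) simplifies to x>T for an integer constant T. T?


Formula: sp(P, x:=E) = exists old_x. (x = E[old_x/x]) AND P[old_x/x] (old_x is the value of x before the assignment; eliminate old_x by solving x = E[old_x/x] for old_x)
Step 1: Precondition P: x>165, i.e. old_x > 165
Step 2: Assignment gives x = old_x + 33, so old_x = x - 33
Step 3: Substitute into P: x - 33 > 165
Step 4: Simplify: x > 165+33 = 198

198


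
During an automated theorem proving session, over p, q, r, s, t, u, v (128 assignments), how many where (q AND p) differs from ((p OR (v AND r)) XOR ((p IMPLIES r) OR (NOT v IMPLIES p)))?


F1 = (q AND p)
F2 = ((p OR (v AND r)) XOR ((p IMPLIES r) OR (NOT v IMPLIES p)))
Evaluate both on each of 128 rows (bits = p,q,r,s,t,u,v):
  row 0 [0000000]: F1=0 F2=1 (differ) -> 1
  row 1 [0000001]: F1=0 F2=1 (differ) -> 1
  row 2 [0000010]: F1=0 F2=1 (differ) -> 1
  row 3 [0000011]: F1=0 F2=1 (differ) -> 1
  row 4 [0000100]: F1=0 F2=1 (differ) -> 1
  (every remaining row is evaluated the same way; all 128 results are listed next)
Full result column, 8 rows per line (p,q,r,s fixed per line; t,u,v runs 000..111 left to right):
  rows 0-7 [p,q,r,s=0000]: 11111111  (ones: 8)
  rows 8-15 [p,q,r,s=0001]: 11111111  (ones: 8)
  rows 16-23 [p,q,r,s=0010]: 10101010  (ones: 4)
  rows 24-31 [p,q,r,s=0011]: 10101010  (ones: 4)
  rows 32-39 [p,q,r,s=0100]: 11111111  (ones: 8)
  rows 40-47 [p,q,r,s=0101]: 11111111  (ones: 8)
  rows 48-55 [p,q,r,s=0110]: 10101010  (ones: 4)
  rows 56-63 [p,q,r,s=0111]: 10101010  (ones: 4)
  rows 64-71 [p,q,r,s=1000]: 00000000  (ones: 0)
  rows 72-79 [p,q,r,s=1001]: 00000000  (ones: 0)
  rows 80-87 [p,q,r,s=1010]: 00000000  (ones: 0)
  rows 88-95 [p,q,r,s=1011]: 00000000  (ones: 0)
  rows 96-103 [p,q,r,s=1100]: 11111111  (ones: 8)
  rows 104-111 [p,q,r,s=1101]: 11111111  (ones: 8)
  rows 112-119 [p,q,r,s=1110]: 11111111  (ones: 8)
  rows 120-127 [p,q,r,s=1111]: 11111111  (ones: 8)
Disagreements = 8+8+4+4+8+8+4+4+0+0+0+0+8+8+8+8 = 80

80


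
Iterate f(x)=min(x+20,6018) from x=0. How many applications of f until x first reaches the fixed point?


Step 1: x=0, cap=6018, increment=20
Step 2: x grows by 20 each step until capped at 6018; fixed point is x=6018
Step 3: iterations = ceil(6018/20) = 301

301


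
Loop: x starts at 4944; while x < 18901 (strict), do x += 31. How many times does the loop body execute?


Step 1: x goes from 4944 toward 18901 by 31; the body runs while x<18901, so iterations = ceil((bound-start)/step)
Step 2: Distance=13957
Step 3: ceil(13957/31)=451

451


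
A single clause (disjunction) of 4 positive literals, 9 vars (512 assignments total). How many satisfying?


Step 1: Total=2^9=512
Step 2: Unsat when all 4 false: 2^5=32
Step 3: Sat=512-32=480

480


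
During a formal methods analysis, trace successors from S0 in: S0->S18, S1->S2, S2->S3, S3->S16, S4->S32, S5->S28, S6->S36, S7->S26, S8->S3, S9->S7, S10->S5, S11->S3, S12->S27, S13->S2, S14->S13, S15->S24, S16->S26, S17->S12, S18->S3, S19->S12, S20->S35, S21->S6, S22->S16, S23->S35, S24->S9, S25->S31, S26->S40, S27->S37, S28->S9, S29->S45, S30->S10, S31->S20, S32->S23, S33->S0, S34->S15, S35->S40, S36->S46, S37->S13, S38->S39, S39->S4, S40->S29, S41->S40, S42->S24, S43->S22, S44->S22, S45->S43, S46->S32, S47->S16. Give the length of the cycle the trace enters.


Trace from S0 until a state repeats:
  S0 -> S18 -> S3 -> S16 -> S26 -> S40 -> S29 -> S45 -> S43 -> S22 -> S16
S16 first seen at step 3, revisited at step 10.
Cycle length = 10 - 3 = 7

7


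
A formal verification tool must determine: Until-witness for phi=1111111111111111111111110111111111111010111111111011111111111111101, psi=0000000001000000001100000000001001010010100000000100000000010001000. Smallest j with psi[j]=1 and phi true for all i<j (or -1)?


(phi U psi) at 0: need smallest j with psi[j]=1 and phi[i]=1 for all i in [0,j).
Scan from step 0:
  step 0: phi=1, psi=0 -> continue
  step 1: phi=1, psi=0 -> continue
  step 2: phi=1, psi=0 -> continue
  step 3: phi=1, psi=0 -> continue
  step 9: psi=1 and phi held for [0,9) -> witness found
Witness step = 9

9


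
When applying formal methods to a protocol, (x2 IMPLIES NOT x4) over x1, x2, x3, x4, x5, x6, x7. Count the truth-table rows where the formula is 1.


Formula: (x2 IMPLIES NOT x4) over 7 vars (128 rows)
Evaluate each row (x1, x2, x3, x4, x5, x6, x7 as bits, MSB first):
  row 0 [0000000]: (0 IMPLIES NOT 0) -> 1
  row 1 [0000001]: (0 IMPLIES NOT 0) -> 1
  row 2 [0000010]: (0 IMPLIES NOT 0) -> 1
  row 3 [0000011]: (0 IMPLIES NOT 0) -> 1
  row 4 [0000100]: (0 IMPLIES NOT 0) -> 1
  (every remaining row is evaluated the same way; all 128 results are listed next)
Full result column, 8 rows per line (x1,x2,x3,x4 fixed per line; x5,x6,x7 runs 000..111 left to right):
  rows 0-7 [x1,x2,x3,x4=0000]: 11111111  (ones: 8)
  rows 8-15 [x1,x2,x3,x4=0001]: 11111111  (ones: 8)
  rows 16-23 [x1,x2,x3,x4=0010]: 11111111  (ones: 8)
  rows 24-31 [x1,x2,x3,x4=0011]: 11111111  (ones: 8)
  rows 32-39 [x1,x2,x3,x4=0100]: 11111111  (ones: 8)
  rows 40-47 [x1,x2,x3,x4=0101]: 00000000  (ones: 0)
  rows 48-55 [x1,x2,x3,x4=0110]: 11111111  (ones: 8)
  rows 56-63 [x1,x2,x3,x4=0111]: 00000000  (ones: 0)
  rows 64-71 [x1,x2,x3,x4=1000]: 11111111  (ones: 8)
  rows 72-79 [x1,x2,x3,x4=1001]: 11111111  (ones: 8)
  rows 80-87 [x1,x2,x3,x4=1010]: 11111111  (ones: 8)
  rows 88-95 [x1,x2,x3,x4=1011]: 11111111  (ones: 8)
  rows 96-103 [x1,x2,x3,x4=1100]: 11111111  (ones: 8)
  rows 104-111 [x1,x2,x3,x4=1101]: 00000000  (ones: 0)
  rows 112-119 [x1,x2,x3,x4=1110]: 11111111  (ones: 8)
  rows 120-127 [x1,x2,x3,x4=1111]: 00000000  (ones: 0)
Count of 1-rows = 8+8+8+8+8+0+8+0+8+8+8+8+8+0+8+0 = 96

96


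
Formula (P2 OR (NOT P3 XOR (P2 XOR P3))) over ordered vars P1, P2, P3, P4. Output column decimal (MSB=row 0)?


Formula: (P2 OR (NOT P3 XOR (P2 XOR P3))) over P1, P2, P3, P4 (16 rows)
Evaluate each row (bits = P1,P2,P3,P4, MSB first):
  row 0 [0000]: (0 OR (NOT 0 XOR (0 XOR 0))) -> 1
  row 1 [0001]: (0 OR (NOT 0 XOR (0 XOR 0))) -> 1
  row 2 [0010]: (0 OR (NOT 1 XOR (0 XOR 1))) -> 1
  row 3 [0011]: (0 OR (NOT 1 XOR (0 XOR 1))) -> 1
  row 4 [0100]: (1 OR (NOT 0 XOR (1 XOR 0))) -> 1
  row 5 [0101]: (1 OR (NOT 0 XOR (1 XOR 0))) -> 1
  row 6 [0110]: (1 OR (NOT 1 XOR (1 XOR 1))) -> 1
  row 7 [0111]: (1 OR (NOT 1 XOR (1 XOR 1))) -> 1
  row 8 [1000]: (0 OR (NOT 0 XOR (0 XOR 0))) -> 1
  row 9 [1001]: (0 OR (NOT 0 XOR (0 XOR 0))) -> 1
  row 10 [1010]: (0 OR (NOT 1 XOR (0 XOR 1))) -> 1
  row 11 [1011]: (0 OR (NOT 1 XOR (0 XOR 1))) -> 1
  row 12 [1100]: (1 OR (NOT 0 XOR (1 XOR 0))) -> 1
  row 13 [1101]: (1 OR (NOT 0 XOR (1 XOR 0))) -> 1
  row 14 [1110]: (1 OR (NOT 1 XOR (1 XOR 1))) -> 1
  row 15 [1111]: (1 OR (NOT 1 XOR (1 XOR 1))) -> 1
Full result column, 4 rows per line (P1,P2 fixed per line; P3,P4 runs 00..11 left to right):
  rows 0-3 [P1,P2=00]: 1111  = hex F
  rows 4-7 [P1,P2=01]: 1111  = hex F
  rows 8-11 [P1,P2=10]: 1111  = hex F
  rows 12-15 [P1,P2=11]: 1111  = hex F
Output column (row 0 .. row 15) = 1111111111111111
Output column grouped in 4s = 1111 1111 1111 1111 = 0xFFFF
Convert to decimal digit by digit (value = value*16 + digit):
  F -> 15
  15*16 + 15 (F) = 255
  255*16 + 15 (F) = 4095
  4095*16 + 15 (F) = 65535
Decimal = 65535

65535


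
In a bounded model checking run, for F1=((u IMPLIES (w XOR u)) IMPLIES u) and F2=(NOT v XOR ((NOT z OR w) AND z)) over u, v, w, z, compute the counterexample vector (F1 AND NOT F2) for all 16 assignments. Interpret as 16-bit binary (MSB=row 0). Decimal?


F1 = ((u IMPLIES (w XOR u)) IMPLIES u)
F2 = (NOT v XOR ((NOT z OR w) AND z))
Counterexample to F1=>F2 is where F1=1 and F2=0.
Evaluate each row (bits = u,v,w,z, MSB first):
  row 0 [0000]: F1=0 F2=1 -> F1&~F2 -> 0
  row 1 [0001]: F1=0 F2=1 -> F1&~F2 -> 0
  row 2 [0010]: F1=0 F2=1 -> F1&~F2 -> 0
  row 3 [0011]: F1=0 F2=0 -> F1&~F2 -> 0
  row 4 [0100]: F1=0 F2=0 -> F1&~F2 -> 0
  row 5 [0101]: F1=0 F2=0 -> F1&~F2 -> 0
  row 6 [0110]: F1=0 F2=0 -> F1&~F2 -> 0
  row 7 [0111]: F1=0 F2=1 -> F1&~F2 -> 0
  row 8 [1000]: F1=1 F2=1 -> F1&~F2 -> 0
  row 9 [1001]: F1=1 F2=1 -> F1&~F2 -> 0
  row 10 [1010]: F1=1 F2=1 -> F1&~F2 -> 0
  row 11 [1011]: F1=1 F2=0 -> F1&~F2 -> 1
  row 12 [1100]: F1=1 F2=0 -> F1&~F2 -> 1
  row 13 [1101]: F1=1 F2=0 -> F1&~F2 -> 1
  row 14 [1110]: F1=1 F2=0 -> F1&~F2 -> 1
  row 15 [1111]: F1=1 F2=1 -> F1&~F2 -> 0
Full result column, 4 rows per line (u,v fixed per line; w,z runs 00..11 left to right):
  rows 0-3 [u,v=00]: 0000  = hex 0
  rows 4-7 [u,v=01]: 0000  = hex 0
  rows 8-11 [u,v=10]: 0001  = hex 1
  rows 12-15 [u,v=11]: 1110  = hex E
Counterexample vector (row 0 .. row 15) = 0000000000011110
Output column grouped in 4s = 0000 0000 0001 1110 = 0x001E
Convert to decimal digit by digit (value = value*16 + digit):
  0 -> 0
  0*16 + 0 = 0
  0*16 + 1 = 1
  1*16 + 14 (E) = 30
Decimal = 30

30


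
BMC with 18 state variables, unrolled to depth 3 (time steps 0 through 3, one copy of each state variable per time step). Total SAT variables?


BMC unrolls to depth k, creating one copy of each state var for steps 0..k.
Step count = 3 + 1 = 4 (steps 0 through 3)
Vars per step = 18
Total = 18 * 4 = 72

72


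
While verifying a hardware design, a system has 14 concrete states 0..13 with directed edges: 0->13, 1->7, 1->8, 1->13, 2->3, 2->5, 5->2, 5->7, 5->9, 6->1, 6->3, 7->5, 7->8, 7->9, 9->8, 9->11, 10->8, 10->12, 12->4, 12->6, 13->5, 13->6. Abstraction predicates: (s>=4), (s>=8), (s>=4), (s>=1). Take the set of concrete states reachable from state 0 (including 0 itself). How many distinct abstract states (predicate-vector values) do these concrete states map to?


BFS from 0:
Concrete reachable: {0, 1, 2, 3, 5, 6, 7, 8, 9, 11, 13}
Abstract via predicates (s>=4), (s>=8), (s>=4), (s>=1):
  (0,0,0,0) <- {0}
  (0,0,0,1) <- {1, 2, 3}
  (1,0,1,1) <- {5, 6, 7}
  (1,1,1,1) <- {8, 9, 11, 13}
Distinct abstract states = 4

4


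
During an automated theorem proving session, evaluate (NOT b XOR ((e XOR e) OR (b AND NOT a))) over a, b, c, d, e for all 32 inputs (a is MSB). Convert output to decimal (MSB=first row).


Formula: (NOT b XOR ((e XOR e) OR (b AND NOT a))) over a, b, c, d, e (32 rows)
Evaluate each row (bits = a,b,c,d,e, MSB first):
  row 0 [00000]: (NOT 0 XOR ((0 XOR 0) OR (0 AND NOT 0))) -> 1
  row 1 [00001]: (NOT 0 XOR ((1 XOR 1) OR (0 AND NOT 0))) -> 1
  row 2 [00010]: (NOT 0 XOR ((0 XOR 0) OR (0 AND NOT 0))) -> 1
  row 3 [00011]: (NOT 0 XOR ((1 XOR 1) OR (0 AND NOT 0))) -> 1
  row 4 [00100]: (NOT 0 XOR ((0 XOR 0) OR (0 AND NOT 0))) -> 1
  row 5 [00101]: (NOT 0 XOR ((1 XOR 1) OR (0 AND NOT 0))) -> 1
  row 6 [00110]: (NOT 0 XOR ((0 XOR 0) OR (0 AND NOT 0))) -> 1
  row 7 [00111]: (NOT 0 XOR ((1 XOR 1) OR (0 AND NOT 0))) -> 1
  row 8 [01000]: (NOT 1 XOR ((0 XOR 0) OR (1 AND NOT 0))) -> 1
  row 9 [01001]: (NOT 1 XOR ((1 XOR 1) OR (1 AND NOT 0))) -> 1
  row 10 [01010]: (NOT 1 XOR ((0 XOR 0) OR (1 AND NOT 0))) -> 1
  row 11 [01011]: (NOT 1 XOR ((1 XOR 1) OR (1 AND NOT 0))) -> 1
  row 12 [01100]: (NOT 1 XOR ((0 XOR 0) OR (1 AND NOT 0))) -> 1
  row 13 [01101]: (NOT 1 XOR ((1 XOR 1) OR (1 AND NOT 0))) -> 1
  row 14 [01110]: (NOT 1 XOR ((0 XOR 0) OR (1 AND NOT 0))) -> 1
  row 15 [01111]: (NOT 1 XOR ((1 XOR 1) OR (1 AND NOT 0))) -> 1
  row 16 [10000]: (NOT 0 XOR ((0 XOR 0) OR (0 AND NOT 1))) -> 1
  row 17 [10001]: (NOT 0 XOR ((1 XOR 1) OR (0 AND NOT 1))) -> 1
  row 18 [10010]: (NOT 0 XOR ((0 XOR 0) OR (0 AND NOT 1))) -> 1
  row 19 [10011]: (NOT 0 XOR ((1 XOR 1) OR (0 AND NOT 1))) -> 1
  row 20 [10100]: (NOT 0 XOR ((0 XOR 0) OR (0 AND NOT 1))) -> 1
  row 21 [10101]: (NOT 0 XOR ((1 XOR 1) OR (0 AND NOT 1))) -> 1
  row 22 [10110]: (NOT 0 XOR ((0 XOR 0) OR (0 AND NOT 1))) -> 1
  row 23 [10111]: (NOT 0 XOR ((1 XOR 1) OR (0 AND NOT 1))) -> 1
  row 24 [11000]: (NOT 1 XOR ((0 XOR 0) OR (1 AND NOT 1))) -> 0
  row 25 [11001]: (NOT 1 XOR ((1 XOR 1) OR (1 AND NOT 1))) -> 0
  row 26 [11010]: (NOT 1 XOR ((0 XOR 0) OR (1 AND NOT 1))) -> 0
  row 27 [11011]: (NOT 1 XOR ((1 XOR 1) OR (1 AND NOT 1))) -> 0
  row 28 [11100]: (NOT 1 XOR ((0 XOR 0) OR (1 AND NOT 1))) -> 0
  row 29 [11101]: (NOT 1 XOR ((1 XOR 1) OR (1 AND NOT 1))) -> 0
  row 30 [11110]: (NOT 1 XOR ((0 XOR 0) OR (1 AND NOT 1))) -> 0
  row 31 [11111]: (NOT 1 XOR ((1 XOR 1) OR (1 AND NOT 1))) -> 0
Full result column, 4 rows per line (a,b,c fixed per line; d,e runs 00..11 left to right):
  rows 0-3 [a,b,c=000]: 1111  = hex F
  rows 4-7 [a,b,c=001]: 1111  = hex F
  rows 8-11 [a,b,c=010]: 1111  = hex F
  rows 12-15 [a,b,c=011]: 1111  = hex F
  rows 16-19 [a,b,c=100]: 1111  = hex F
  rows 20-23 [a,b,c=101]: 1111  = hex F
  rows 24-27 [a,b,c=110]: 0000  = hex 0
  rows 28-31 [a,b,c=111]: 0000  = hex 0
Output column (row 0 .. row 31) = 11111111111111111111111100000000
Output column grouped in 4s = 1111 1111 1111 1111 1111 1111 0000 0000 = 0xFFFFFF00
Convert to decimal digit by digit (value = value*16 + digit):
  F -> 15
  15*16 + 15 (F) = 255
  255*16 + 15 (F) = 4095
  4095*16 + 15 (F) = 65535
  65535*16 + 15 (F) = 1048575
  1048575*16 + 15 (F) = 16777215
  16777215*16 + 0 = 268435440
  268435440*16 + 0 = 4294967040
Decimal = 4294967040

4294967040


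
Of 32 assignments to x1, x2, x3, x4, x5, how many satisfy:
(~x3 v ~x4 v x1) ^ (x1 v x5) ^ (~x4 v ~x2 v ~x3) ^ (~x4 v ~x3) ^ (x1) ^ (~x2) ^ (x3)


CNF with 7 clauses over 5 vars (32 assignments).
An assignment satisfies CNF iff every clause has >=1 true literal.
Check each row (bits = x1,x2,x3,x4,x5; clause T/F shown):
  row 0 [00000]: clauses=TFTTFTF -> 0
  row 1 [00001]: clauses=TTTTFTF -> 0
  row 2 [00010]: clauses=TFTTFTF -> 0
  row 3 [00011]: clauses=TTTTFTF -> 0
  row 4 [00100]: clauses=TFTTFTT -> 0
  row 5 [00101]: clauses=TTTTFTT -> 0
  row 6 [00110]: clauses=FFTFFTT -> 0
  row 7 [00111]: clauses=FTTFFTT -> 0
  row 8 [01000]: clauses=TFTTFFF -> 0
  row 9 [01001]: clauses=TTTTFFF -> 0
  row 10 [01010]: clauses=TFTTFFF -> 0
  row 11 [01011]: clauses=TTTTFFF -> 0
  row 12 [01100]: clauses=TFTTFFT -> 0
  row 13 [01101]: clauses=TTTTFFT -> 0
  row 14 [01110]: clauses=FFFFFFT -> 0
  row 15 [01111]: clauses=FTFFFFT -> 0
  row 16 [10000]: clauses=TTTTTTF -> 0
  row 17 [10001]: clauses=TTTTTTF -> 0
  row 18 [10010]: clauses=TTTTTTF -> 0
  row 19 [10011]: clauses=TTTTTTF -> 0
  row 20 [10100]: clauses=TTTTTTT -> 1
  row 21 [10101]: clauses=TTTTTTT -> 1
  row 22 [10110]: clauses=TTTFTTT -> 0
  row 23 [10111]: clauses=TTTFTTT -> 0
  row 24 [11000]: clauses=TTTTTFF -> 0
  row 25 [11001]: clauses=TTTTTFF -> 0
  row 26 [11010]: clauses=TTTTTFF -> 0
  row 27 [11011]: clauses=TTTTTFF -> 0
  row 28 [11100]: clauses=TTTTTFT -> 0
  row 29 [11101]: clauses=TTTTTFT -> 0
  row 30 [11110]: clauses=TTFFTFT -> 0
  row 31 [11111]: clauses=TTFFTFT -> 0
Full result column, 8 rows per line (x1,x2 fixed per line; x3,x4,x5 runs 000..111 left to right):
  rows 0-7 [x1,x2=00]: 00000000  (ones: 0)
  rows 8-15 [x1,x2=01]: 00000000  (ones: 0)
  rows 16-23 [x1,x2=10]: 00001100  (ones: 2)
  rows 24-31 [x1,x2=11]: 00000000  (ones: 0)
Satisfying assignments = 0+0+2+0 = 2

2


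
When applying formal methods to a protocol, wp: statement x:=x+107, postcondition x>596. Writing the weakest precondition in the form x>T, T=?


Formula: wp(x:=E, P) = P[E/x] (substitute E for x in postcondition)
Step 1: Postcondition: x>596
Step 2: Substitute x+107 for x: x+107>596
Step 3: Solve for x: x > 596-107 = 489

489


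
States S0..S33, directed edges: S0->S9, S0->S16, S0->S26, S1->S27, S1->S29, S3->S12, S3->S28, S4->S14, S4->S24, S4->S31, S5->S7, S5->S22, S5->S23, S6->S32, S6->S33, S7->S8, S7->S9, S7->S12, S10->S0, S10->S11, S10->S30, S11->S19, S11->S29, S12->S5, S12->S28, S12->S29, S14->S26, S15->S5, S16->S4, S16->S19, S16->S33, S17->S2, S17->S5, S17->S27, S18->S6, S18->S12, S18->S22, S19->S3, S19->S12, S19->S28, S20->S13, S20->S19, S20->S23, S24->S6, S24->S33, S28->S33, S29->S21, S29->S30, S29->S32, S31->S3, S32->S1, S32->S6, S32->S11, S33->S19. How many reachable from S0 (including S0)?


BFS from S0:
  layer 0: {S0}
  layer 1: {S9, S16, S26}
  layer 2: {S4, S19, S33}
  layer 3: {S3, S12, S14, S24, S28, S31}
  layer 4: {S5, S6, S29}
  layer 5: {S7, S21, S22, S23, S30, S32}
  layer 6: {S1, S8, S11}
  layer 7: {S27}
Reachable set: {S0, S1, S3, S4, S5, S6, S7, S8, S9, S11, S12, S14, S16, S19, S21, S22, S23, S24, S26, S27, S28, S29, S30, S31, S32, S33}
Count = 26

26
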